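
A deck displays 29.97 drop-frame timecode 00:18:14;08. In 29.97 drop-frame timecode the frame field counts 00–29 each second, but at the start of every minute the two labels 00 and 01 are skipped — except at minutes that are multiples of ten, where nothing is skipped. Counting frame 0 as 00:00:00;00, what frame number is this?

32794

Complete 10-minute blocks: 1, each 17982 frames → 17982.
Remaining 8 whole minutes in the current block: 1800 + 7 × 1798 = 14386 frames.
Within the current minute: 14 × 30 + 8 − 2 = 426 (labels ;00/;01 skipped at this minute). Total = 17982 + 14386 + 426 = 32794.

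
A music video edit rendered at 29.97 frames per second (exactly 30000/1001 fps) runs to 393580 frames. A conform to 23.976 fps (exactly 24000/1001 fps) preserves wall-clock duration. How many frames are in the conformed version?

314864 frames

Frames at target rate = 393580 × (24000/1001) / (30000/1001) = 314864.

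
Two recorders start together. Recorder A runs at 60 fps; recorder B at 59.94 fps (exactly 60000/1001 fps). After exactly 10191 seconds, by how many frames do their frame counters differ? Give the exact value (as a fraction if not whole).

611460/1001 frames

A emits 60 × 10191 = 611460 frames; B emits 60000/1001 × 10191 = 611460000/1001.
Difference = 611460/1001 frames (≈ 610.8492); B is behind A.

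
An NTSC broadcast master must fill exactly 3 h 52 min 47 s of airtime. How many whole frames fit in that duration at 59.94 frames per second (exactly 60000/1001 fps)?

3 h 52 min 47 s = 13967 s.
Frames = 13967 × 60000/1001 = 838020000/1001 ≈ 837182.8172.
Complete frames: 837182.

837182 frames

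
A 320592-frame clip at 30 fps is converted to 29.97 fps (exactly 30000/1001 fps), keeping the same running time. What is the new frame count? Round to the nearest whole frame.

320272 frames

Frames at target rate = 320592 × (30000/1001) / (30) = 320592000/1001 ≈ 320271.728.
Nearest whole frame: 320272.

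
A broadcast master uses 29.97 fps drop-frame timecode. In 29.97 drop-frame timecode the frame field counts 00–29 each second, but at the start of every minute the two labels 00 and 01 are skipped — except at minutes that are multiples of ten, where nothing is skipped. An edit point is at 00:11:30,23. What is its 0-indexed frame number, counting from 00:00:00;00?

20703

As if non-drop at 30 labels/s: (0 × 3600 + 11 × 60 + 30) × 30 + 23 = 20723.
Minute boundaries passed: 11; those not divisible by 10: 11 − 1 = 10; dropped labels = 2 × 10 = 20.
Actual frame index = 20723 − 20 = 20703.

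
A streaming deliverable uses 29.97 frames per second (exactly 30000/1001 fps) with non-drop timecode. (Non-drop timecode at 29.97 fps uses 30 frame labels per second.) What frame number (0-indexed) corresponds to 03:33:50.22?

Total seconds to the label: (3 × 3600 + 33 × 60 + 50) = 12830.
Frame index = 12830 × 30 + 22 = 384922.

384922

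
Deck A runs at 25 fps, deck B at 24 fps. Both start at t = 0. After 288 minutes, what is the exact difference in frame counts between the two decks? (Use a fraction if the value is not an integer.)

17280 frames

288 min = 17280 s.
A emits 25 × 17280 = 432000 frames; B emits 24 × 17280 = 414720.
Difference = 17280 frames; B is behind A.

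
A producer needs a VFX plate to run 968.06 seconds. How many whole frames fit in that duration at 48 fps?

Frames = 968.06 × 48 = 1161672/25 ≈ 46466.8800.
Complete frames: 46466.

46466 frames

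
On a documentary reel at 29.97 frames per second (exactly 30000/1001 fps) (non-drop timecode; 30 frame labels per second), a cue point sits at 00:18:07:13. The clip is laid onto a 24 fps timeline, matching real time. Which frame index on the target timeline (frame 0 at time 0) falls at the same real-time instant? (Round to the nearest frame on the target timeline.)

frame 26124

Source frame index: (0×3600 + 18×60 + 7) × 30 + 13 = 32623.
Real time: 32623 / (30000/1001) = 32655623/30000 s.
Target frame: (32655623/30000) × (24) = 32655623/1250 ≈ 26124.498 → 26124.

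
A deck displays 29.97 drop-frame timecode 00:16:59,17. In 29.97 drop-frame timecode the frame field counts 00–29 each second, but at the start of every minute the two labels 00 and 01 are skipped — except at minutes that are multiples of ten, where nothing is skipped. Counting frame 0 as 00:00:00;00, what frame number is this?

30557

As if non-drop at 30 labels/s: (0 × 3600 + 16 × 60 + 59) × 30 + 17 = 30587.
Minute boundaries passed: 16; those not divisible by 10: 16 − 1 = 15; dropped labels = 2 × 15 = 30.
Actual frame index = 30587 − 30 = 30557.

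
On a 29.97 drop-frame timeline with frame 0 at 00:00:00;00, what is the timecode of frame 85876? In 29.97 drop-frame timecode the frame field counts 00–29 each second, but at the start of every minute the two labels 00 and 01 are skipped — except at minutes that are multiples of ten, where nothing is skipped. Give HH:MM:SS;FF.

00:47:45;12

Ten DF minutes hold 17982 frames, so frame 85876 lies in block 4 (frames 71928–89909) with 13948 frames into that block.
The block's first minute is 1800 frames and the rest 1798 each; 13948 frames reaches minute 7, so 4 × 18 + 7 × 2 = 86 labels have been skipped so far.
Adding those back, label number 85876 + 86 = 85962 at 30 labels/s is 2865 s + 12 f = 0 h 47 min 45 s frame 12, i.e. 00:47:45;12.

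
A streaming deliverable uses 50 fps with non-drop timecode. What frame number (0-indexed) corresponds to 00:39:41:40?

119090

Total seconds to the label: (0 × 3600 + 39 × 60 + 41) = 2381.
Frame index = 2381 × 50 + 40 = 119090.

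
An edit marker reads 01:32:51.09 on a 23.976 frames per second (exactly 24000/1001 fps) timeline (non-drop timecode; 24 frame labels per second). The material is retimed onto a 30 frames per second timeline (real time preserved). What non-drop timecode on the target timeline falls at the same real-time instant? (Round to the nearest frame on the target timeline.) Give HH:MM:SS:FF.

Source frame index: (1×3600 + 32×60 + 51) × 24 + 9 = 133713.
Real time: 133713 / (24000/1001) = 44615571/8000 s.
Target frame: (44615571/8000) × (30) = 133846713/800 ≈ 167308.391 → 167308.
At 30 labels/s: frame 167308 → 01:32:56:28.

01:32:56:28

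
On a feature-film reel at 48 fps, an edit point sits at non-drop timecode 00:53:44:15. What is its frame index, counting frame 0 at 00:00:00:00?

Total seconds to the label: (0 × 3600 + 53 × 60 + 44) = 3224.
Frame index = 3224 × 48 + 15 = 154767.

frame 154767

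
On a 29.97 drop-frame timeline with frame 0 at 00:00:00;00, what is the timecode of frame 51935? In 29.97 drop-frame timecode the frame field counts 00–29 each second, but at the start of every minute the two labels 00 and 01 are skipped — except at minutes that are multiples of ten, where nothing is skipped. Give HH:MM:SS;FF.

Ten DF minutes hold 17982 frames, so frame 51935 lies in block 2 (frames 35964–53945) with 15971 frames into that block.
The block's first minute is 1800 frames and the rest 1798 each; 15971 frames reaches minute 8, so 2 × 18 + 8 × 2 = 52 labels have been skipped so far.
Adding those back, label number 51935 + 52 = 51987 at 30 labels/s is 1732 s + 27 f = 0 h 28 min 52 s frame 27, i.e. 00:28:52;27.

00:28:52;27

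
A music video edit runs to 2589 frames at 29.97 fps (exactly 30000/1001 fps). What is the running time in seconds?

Running time = 2589 / (30000/1001) = 86.3863 s.

86.3863 seconds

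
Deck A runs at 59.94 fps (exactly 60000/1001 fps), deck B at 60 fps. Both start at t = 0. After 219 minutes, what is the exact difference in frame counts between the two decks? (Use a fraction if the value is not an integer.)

219 min = 13140 s.
A emits 60000/1001 × 13140 = 788400000/1001 frames; B emits 60 × 13140 = 788400.
Difference = 788400/1001 frames (≈ 787.6124); B is ahead of A.

788400/1001 frames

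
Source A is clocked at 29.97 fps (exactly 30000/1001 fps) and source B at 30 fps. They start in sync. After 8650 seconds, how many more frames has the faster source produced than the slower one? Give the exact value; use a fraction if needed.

A emits 30000/1001 × 8650 = 259500000/1001 frames; B emits 30 × 8650 = 259500.
Difference = 259500/1001 frames (≈ 259.2408); B is ahead of A.

259500/1001 frames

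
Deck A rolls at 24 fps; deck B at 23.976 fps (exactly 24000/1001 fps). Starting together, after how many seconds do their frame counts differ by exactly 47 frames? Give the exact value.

47047/24 seconds

The gap grows by |24000/1001 − 24| = 24/1001 frames per second.
Time for a 47-frame gap: 47 ÷ (24/1001) = 47047/24 s.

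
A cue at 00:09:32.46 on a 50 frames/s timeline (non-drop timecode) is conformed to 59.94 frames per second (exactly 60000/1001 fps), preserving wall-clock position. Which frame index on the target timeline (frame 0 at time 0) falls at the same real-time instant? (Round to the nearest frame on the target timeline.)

frame 34341

Source frame index: (0×3600 + 9×60 + 32) × 50 + 46 = 28646.
Real time: 28646 / (50) = 14323/25 s.
Target frame: (14323/25) × (60000/1001) = 34375200/1001 ≈ 34340.859 → 34341.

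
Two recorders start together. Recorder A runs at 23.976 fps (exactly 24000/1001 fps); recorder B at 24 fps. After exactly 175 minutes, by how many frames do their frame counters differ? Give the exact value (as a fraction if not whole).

36000/143 frames

175 min = 10500 s.
A emits 24000/1001 × 10500 = 36000000/143 frames; B emits 24 × 10500 = 252000.
Difference = 36000/143 frames (≈ 251.7483); B is ahead of A.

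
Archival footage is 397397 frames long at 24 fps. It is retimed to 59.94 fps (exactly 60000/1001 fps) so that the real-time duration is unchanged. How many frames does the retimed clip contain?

992500 frames

Target frames = source frames × (target rate / source rate) = 397397 × (60000/1001)/(24) = 397397 × 2500/1001 = 992500.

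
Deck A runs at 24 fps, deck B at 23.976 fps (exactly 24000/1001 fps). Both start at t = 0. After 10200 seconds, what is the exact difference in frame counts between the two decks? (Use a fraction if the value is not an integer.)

A emits 24 × 10200 = 244800 frames; B emits 24000/1001 × 10200 = 244800000/1001.
Difference = 244800/1001 frames (≈ 244.5554); B is behind A.

244800/1001 frames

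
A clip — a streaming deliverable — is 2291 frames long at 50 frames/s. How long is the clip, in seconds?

45.82 seconds

Running time = 2291 / (50) = 45.82 s.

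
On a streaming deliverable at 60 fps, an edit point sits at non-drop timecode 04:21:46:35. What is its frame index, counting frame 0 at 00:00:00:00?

frame 942395

Total seconds to the label: (4 × 3600 + 21 × 60 + 46) = 15706.
Frame index = 15706 × 60 + 35 = 942395.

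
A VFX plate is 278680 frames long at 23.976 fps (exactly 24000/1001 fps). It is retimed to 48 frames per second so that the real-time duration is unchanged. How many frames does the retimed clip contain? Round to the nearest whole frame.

557917 frames

Frames at target rate = 278680 × (48) / (24000/1001) = 13947934/25 ≈ 557917.360.
Nearest whole frame: 557917.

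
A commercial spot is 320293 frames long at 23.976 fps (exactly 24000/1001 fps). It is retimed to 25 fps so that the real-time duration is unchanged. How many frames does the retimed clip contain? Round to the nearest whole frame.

Frames at target rate = 320293 × (25) / (24000/1001) = 320613293/960 ≈ 333972.180.
Nearest whole frame: 333972.

333972 frames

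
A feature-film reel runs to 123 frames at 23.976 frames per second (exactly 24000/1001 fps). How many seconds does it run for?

Running time = 123 / (24000/1001) = 5.130125 s.

5.130125 seconds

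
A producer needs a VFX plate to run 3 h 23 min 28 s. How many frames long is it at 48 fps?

3 h 23 min 28 s = 12208 s.
Frames = 12208 × 48 = 585984.

585984 frames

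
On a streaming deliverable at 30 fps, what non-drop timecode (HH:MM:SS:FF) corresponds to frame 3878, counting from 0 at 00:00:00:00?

00:02:09:08

3878 ÷ 30 = 129 full seconds, remainder 8 frames.
129 s = 0 h 2 min 9 s.
Timecode: 00:02:09:08.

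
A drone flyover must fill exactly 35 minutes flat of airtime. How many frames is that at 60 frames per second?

126000 frames

35 min = 2100 s.
Frames = 2100 × 60 = 126000.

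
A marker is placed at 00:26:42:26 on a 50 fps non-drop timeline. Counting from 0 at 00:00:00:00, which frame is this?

Total seconds to the label: (0 × 3600 + 26 × 60 + 42) = 1602.
Frame index = 1602 × 50 + 26 = 80126.

frame 80126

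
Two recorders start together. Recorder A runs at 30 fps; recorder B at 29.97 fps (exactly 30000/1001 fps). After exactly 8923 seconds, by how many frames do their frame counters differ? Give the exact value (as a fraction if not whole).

A emits 30 × 8923 = 267690 frames; B emits 30000/1001 × 8923 = 267690000/1001.
Difference = 267690/1001 frames (≈ 267.4226); B is behind A.

267690/1001 frames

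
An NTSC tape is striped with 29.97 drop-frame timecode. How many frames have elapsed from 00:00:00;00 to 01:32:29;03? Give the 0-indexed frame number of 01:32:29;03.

Complete 10-minute blocks: 9, each 17982 frames → 161838.
Remaining 2 whole minutes in the current block: 1800 + 1 × 1798 = 3598 frames.
Within the current minute: 29 × 30 + 3 − 2 = 871 (labels ;00/;01 skipped at this minute). Total = 161838 + 3598 + 871 = 166307.

166307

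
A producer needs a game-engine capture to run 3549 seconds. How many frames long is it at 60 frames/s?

Frames = 3549 × 60 = 212940.

212940 frames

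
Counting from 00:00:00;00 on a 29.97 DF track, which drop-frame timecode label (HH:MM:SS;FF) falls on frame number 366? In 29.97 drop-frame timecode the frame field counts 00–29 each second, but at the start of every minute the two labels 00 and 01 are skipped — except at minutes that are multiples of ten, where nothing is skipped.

00:00:12;06

Ten DF minutes hold 17982 frames, so frame 366 lies in block 0 (frames 0–17981) with 366 frames into that block.
The block's first minute is 1800 frames and the rest 1798 each; 366 frames reaches minute 0, so 0 × 18 + 0 × 2 = 0 labels have been skipped so far.
Adding those back, label number 366 + 0 = 366 at 30 labels/s is 12 s + 6 f = 0 h 0 min 12 s frame 6, i.e. 00:00:12;06.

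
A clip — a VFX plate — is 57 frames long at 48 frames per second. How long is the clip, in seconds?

1.1875 seconds

Running time = 57 / (48) = 1.1875 s.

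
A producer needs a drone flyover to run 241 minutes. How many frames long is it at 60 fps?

241 min = 14460 s.
Frames = 14460 × 60 = 867600.

867600 frames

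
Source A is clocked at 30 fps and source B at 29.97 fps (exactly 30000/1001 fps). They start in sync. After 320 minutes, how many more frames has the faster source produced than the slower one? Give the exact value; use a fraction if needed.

320 min = 19200 s.
A emits 30 × 19200 = 576000 frames; B emits 30000/1001 × 19200 = 576000000/1001.
Difference = 576000/1001 frames (≈ 575.4246); B is behind A.

576000/1001 frames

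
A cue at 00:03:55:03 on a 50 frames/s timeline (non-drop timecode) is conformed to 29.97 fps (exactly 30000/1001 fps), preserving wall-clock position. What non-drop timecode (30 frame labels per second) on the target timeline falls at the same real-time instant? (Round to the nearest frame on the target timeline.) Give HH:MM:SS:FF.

00:03:54:25

Source frame index: (0×3600 + 3×60 + 55) × 50 + 3 = 11753.
Real time: 11753 / (50) = 11753/50 s.
Target frame: (11753/50) × (30000/1001) = 1007400/143 ≈ 7044.755 → 7045.
At 30 labels/s: frame 7045 → 00:03:54:25.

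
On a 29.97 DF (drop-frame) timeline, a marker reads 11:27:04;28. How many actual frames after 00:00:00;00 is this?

1235510

Complete 10-minute blocks: 68, each 17982 frames → 1222776.
Remaining 7 whole minutes in the current block: 1800 + 6 × 1798 = 12588 frames.
Within the current minute: 4 × 30 + 28 − 2 = 146 (labels ;00/;01 skipped at this minute). Total = 1222776 + 12588 + 146 = 1235510.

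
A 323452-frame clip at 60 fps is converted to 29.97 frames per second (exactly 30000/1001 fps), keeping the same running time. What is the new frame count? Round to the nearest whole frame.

161564 frames

Frames at target rate = 323452 × (30000/1001) / (60) = 161726000/1001 ≈ 161564.436.
Nearest whole frame: 161564.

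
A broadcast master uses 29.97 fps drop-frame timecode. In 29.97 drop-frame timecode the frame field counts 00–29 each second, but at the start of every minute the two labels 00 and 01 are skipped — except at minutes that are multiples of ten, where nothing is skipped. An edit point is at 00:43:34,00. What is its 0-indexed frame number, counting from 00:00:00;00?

78342

Complete 10-minute blocks: 4, each 17982 frames → 71928.
Remaining 3 whole minutes in the current block: 1800 + 2 × 1798 = 5396 frames.
Within the current minute: 34 × 30 + 0 − 2 = 1018 (labels ;00/;01 skipped at this minute). Total = 71928 + 5396 + 1018 = 78342.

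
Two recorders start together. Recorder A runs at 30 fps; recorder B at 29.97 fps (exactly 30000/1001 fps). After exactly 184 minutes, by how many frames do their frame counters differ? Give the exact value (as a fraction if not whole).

184 min = 11040 s.
A emits 30 × 11040 = 331200 frames; B emits 30000/1001 × 11040 = 331200000/1001.
Difference = 331200/1001 frames (≈ 330.8691); B is behind A.

331200/1001 frames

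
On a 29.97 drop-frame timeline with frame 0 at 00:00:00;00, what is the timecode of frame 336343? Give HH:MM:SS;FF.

Each 10-minute DF block holds 10 × 60 × 30 − 9 × 2 = 17982 frames. 336343 ÷ 17982 → 18 full blocks, remainder 12667.
Within the partial block the first minute is 1800 frames and each further minute 1798, so 7 further minute boundaries passed. Total skipped labels = 18 × 18 + 2 × 7 = 338.
Non-drop label index = 336343 + 338 = 336681; at 30 labels/s that is 03:07:02:21, i.e. DF 03:07:02;21.

03:07:02;21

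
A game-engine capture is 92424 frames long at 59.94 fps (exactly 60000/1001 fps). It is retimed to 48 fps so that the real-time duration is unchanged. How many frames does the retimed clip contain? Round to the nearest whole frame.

Frames at target rate = 92424 × (48) / (60000/1001) = 46258212/625 ≈ 74013.139.
Nearest whole frame: 74013.

74013 frames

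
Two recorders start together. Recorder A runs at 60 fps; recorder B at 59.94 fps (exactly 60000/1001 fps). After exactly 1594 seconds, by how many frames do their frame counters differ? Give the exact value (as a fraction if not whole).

95640/1001 frames

A emits 60 × 1594 = 95640 frames; B emits 60000/1001 × 1594 = 95640000/1001.
Difference = 95640/1001 frames (≈ 95.5445); B is behind A.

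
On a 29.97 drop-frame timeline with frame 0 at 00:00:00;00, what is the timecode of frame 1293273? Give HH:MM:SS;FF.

Ten DF minutes hold 17982 frames, so frame 1293273 lies in block 71 (frames 1276722–1294703) with 16551 frames into that block.
The block's first minute is 1800 frames and the rest 1798 each; 16551 frames reaches minute 9, so 71 × 18 + 9 × 2 = 1296 labels have been skipped so far.
Adding those back, label number 1293273 + 1296 = 1294569 at 30 labels/s is 43152 s + 9 f = 11 h 59 min 12 s frame 9, i.e. 11:59:12;09.

11:59:12;09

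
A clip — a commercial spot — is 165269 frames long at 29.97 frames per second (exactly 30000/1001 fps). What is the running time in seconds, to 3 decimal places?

Running time = 165269 × 1001/30000 = 165434269/30000 s ≈ 5514.476 s.

5514.476 seconds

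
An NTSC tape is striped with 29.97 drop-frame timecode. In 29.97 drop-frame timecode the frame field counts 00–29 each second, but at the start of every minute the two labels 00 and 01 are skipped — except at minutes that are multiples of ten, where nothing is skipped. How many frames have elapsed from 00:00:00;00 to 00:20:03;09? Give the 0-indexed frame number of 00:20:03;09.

36063

Complete 10-minute blocks: 2, each 17982 frames → 35964.
Remaining 0 whole minutes in the current block: 0 frames.
Within the current minute: 3 × 30 + 9 = 99. Total = 35964 + 0 + 99 = 36063.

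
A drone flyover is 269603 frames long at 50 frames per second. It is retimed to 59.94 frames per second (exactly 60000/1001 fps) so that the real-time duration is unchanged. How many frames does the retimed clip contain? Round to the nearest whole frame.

Frames at target rate = 269603 × (60000/1001) / (50) = 323523600/1001 ≈ 323200.400.
Nearest whole frame: 323200.

323200 frames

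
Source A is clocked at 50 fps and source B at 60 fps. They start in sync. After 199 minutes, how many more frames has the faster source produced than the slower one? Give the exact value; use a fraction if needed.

119400 frames

199 min = 11940 s.
A emits 50 × 11940 = 597000 frames; B emits 60 × 11940 = 716400.
Difference = 119400 frames; B is ahead of A.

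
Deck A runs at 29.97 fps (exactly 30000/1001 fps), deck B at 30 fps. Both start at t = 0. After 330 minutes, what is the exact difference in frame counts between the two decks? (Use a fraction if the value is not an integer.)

54000/91 frames

330 min = 19800 s.
A emits 30000/1001 × 19800 = 54000000/91 frames; B emits 30 × 19800 = 594000.
Difference = 54000/91 frames (≈ 593.4066); B is ahead of A.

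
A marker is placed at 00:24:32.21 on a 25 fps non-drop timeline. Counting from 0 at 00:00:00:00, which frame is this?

frame 36821

Total seconds to the label: (0 × 3600 + 24 × 60 + 32) = 1472.
Frame index = 1472 × 25 + 21 = 36821.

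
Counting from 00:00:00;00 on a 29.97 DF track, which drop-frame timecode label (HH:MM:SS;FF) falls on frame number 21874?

Each 10-minute DF block holds 10 × 60 × 30 − 9 × 2 = 17982 frames. 21874 ÷ 17982 → 1 full block, remainder 3892.
Within the partial block the first minute is 1800 frames and each further minute 1798, so 2 further minute boundaries passed. Total skipped labels = 18 × 1 + 2 × 2 = 22.
Non-drop label index = 21874 + 22 = 21896; at 30 labels/s that is 00:12:09:26, i.e. DF 00:12:09;26.

00:12:09;26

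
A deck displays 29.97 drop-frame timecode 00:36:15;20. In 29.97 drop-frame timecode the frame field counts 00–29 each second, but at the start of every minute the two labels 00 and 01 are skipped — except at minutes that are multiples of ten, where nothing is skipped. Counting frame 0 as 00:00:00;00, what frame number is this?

65204

Complete 10-minute blocks: 3, each 17982 frames → 53946.
Remaining 6 whole minutes in the current block: 1800 + 5 × 1798 = 10790 frames.
Within the current minute: 15 × 30 + 20 − 2 = 468 (labels ;00/;01 skipped at this minute). Total = 53946 + 10790 + 468 = 65204.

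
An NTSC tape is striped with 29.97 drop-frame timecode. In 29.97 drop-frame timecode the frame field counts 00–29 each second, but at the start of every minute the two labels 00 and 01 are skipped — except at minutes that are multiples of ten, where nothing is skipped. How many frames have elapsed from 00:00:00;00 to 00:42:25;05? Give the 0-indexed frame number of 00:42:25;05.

Complete 10-minute blocks: 4, each 17982 frames → 71928.
Remaining 2 whole minutes in the current block: 1800 + 1 × 1798 = 3598 frames.
Within the current minute: 25 × 30 + 5 − 2 = 753 (labels ;00/;01 skipped at this minute). Total = 71928 + 3598 + 753 = 76279.

76279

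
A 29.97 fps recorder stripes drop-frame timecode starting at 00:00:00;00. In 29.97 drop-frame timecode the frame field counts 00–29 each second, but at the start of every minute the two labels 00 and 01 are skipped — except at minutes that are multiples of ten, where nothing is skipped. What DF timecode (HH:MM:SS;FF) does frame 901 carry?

Each 10-minute DF block holds 10 × 60 × 30 − 9 × 2 = 17982 frames. 901 ÷ 17982 → 0 full blocks, remainder 901.
Within the partial block the first minute is 1800 frames and each further minute 1798, so 0 further minute boundaries passed. Total skipped labels = 18 × 0 + 2 × 0 = 0.
Non-drop label index = 901 + 0 = 901; at 30 labels/s that is 00:00:30:01, i.e. DF 00:00:30;01.

00:00:30;01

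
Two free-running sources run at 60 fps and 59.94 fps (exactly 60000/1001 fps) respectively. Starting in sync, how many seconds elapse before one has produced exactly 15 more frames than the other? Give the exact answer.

250.25 seconds

The gap grows by |60000/1001 − 60| = 60/1001 frames per second.
Time for a 15-frame gap: 15 ÷ (60/1001) = 250.25 s.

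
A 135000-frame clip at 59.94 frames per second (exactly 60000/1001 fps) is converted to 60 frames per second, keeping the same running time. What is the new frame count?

135135 frames

Target frames = source frames × (target rate / source rate) = 135000 × (60)/(60000/1001) = 135000 × 1001/1000 = 135135.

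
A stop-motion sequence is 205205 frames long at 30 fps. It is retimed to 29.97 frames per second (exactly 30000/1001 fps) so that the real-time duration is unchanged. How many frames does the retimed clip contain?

Target frames = source frames × (target rate / source rate) = 205205 × (30000/1001)/(30) = 205205 × 1000/1001 = 205000.

205000 frames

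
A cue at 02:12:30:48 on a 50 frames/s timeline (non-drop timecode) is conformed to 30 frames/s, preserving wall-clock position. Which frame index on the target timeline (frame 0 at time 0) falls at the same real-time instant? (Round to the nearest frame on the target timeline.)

frame 238529

Source frame index: (2×3600 + 12×60 + 30) × 50 + 48 = 397548.
Real time: 397548 / (50) = 198774/25 s.
Target frame: (198774/25) × (30) = 1192644/5 ≈ 238528.800 → 238529.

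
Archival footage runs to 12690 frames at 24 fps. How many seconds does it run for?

Running time = 12690 / (24) = 528.75 s.

528.75 seconds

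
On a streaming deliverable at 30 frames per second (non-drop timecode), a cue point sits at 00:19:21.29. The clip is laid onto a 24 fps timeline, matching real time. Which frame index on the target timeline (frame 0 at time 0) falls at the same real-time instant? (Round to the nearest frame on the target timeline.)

frame 27887

Source frame index: (0×3600 + 19×60 + 21) × 30 + 29 = 34859.
Real time: 34859 / (30) = 34859/30 s.
Target frame: (34859/30) × (24) = 139436/5 ≈ 27887.200 → 27887.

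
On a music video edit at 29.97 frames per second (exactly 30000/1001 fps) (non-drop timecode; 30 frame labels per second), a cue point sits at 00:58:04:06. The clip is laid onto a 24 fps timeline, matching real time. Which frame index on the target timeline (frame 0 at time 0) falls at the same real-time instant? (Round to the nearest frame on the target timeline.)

Source frame index: (0×3600 + 58×60 + 4) × 30 + 6 = 104526.
Real time: 104526 / (30000/1001) = 17438421/5000 s.
Target frame: (17438421/5000) × (24) = 52315263/625 ≈ 83704.421 → 83704.

frame 83704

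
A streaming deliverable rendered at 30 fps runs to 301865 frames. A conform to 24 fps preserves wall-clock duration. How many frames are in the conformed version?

241492 frames

Target frames = source frames × (target rate / source rate) = 301865 × (24)/(30) = 301865 × 4/5 = 241492.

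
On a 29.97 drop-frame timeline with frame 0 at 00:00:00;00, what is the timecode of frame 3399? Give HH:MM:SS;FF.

Each 10-minute DF block holds 10 × 60 × 30 − 9 × 2 = 17982 frames. 3399 ÷ 17982 → 0 full blocks, remainder 3399.
Within the partial block the first minute is 1800 frames and each further minute 1798, so 1 further minute boundary passed. Total skipped labels = 18 × 0 + 2 × 1 = 2.
Non-drop label index = 3399 + 2 = 3401; at 30 labels/s that is 00:01:53:11, i.e. DF 00:01:53;11.

00:01:53;11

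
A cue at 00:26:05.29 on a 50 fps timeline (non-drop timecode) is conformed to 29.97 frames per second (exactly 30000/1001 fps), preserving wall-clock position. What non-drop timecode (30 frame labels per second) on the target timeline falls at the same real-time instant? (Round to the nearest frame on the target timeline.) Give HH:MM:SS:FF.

Source frame index: (0×3600 + 26×60 + 5) × 50 + 29 = 78279.
Real time: 78279 / (50) = 78279/50 s.
Target frame: (78279/50) × (30000/1001) = 46967400/1001 ≈ 46920.480 → 46920.
At 30 labels/s: frame 46920 → 00:26:04:00.

00:26:04:00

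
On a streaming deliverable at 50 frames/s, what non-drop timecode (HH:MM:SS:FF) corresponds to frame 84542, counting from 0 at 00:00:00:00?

00:28:10:42

84542 ÷ 50 = 1690 full seconds, remainder 42 frames.
1690 s = 0 h 28 min 10 s.
Timecode: 00:28:10:42.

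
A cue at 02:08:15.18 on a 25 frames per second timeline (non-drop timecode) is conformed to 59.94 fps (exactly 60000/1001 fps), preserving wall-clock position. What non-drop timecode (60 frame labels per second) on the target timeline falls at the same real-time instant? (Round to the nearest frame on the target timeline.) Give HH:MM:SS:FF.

02:08:08:02

Source frame index: (2×3600 + 8×60 + 15) × 25 + 18 = 192393.
Real time: 192393 / (25) = 192393/25 s.
Target frame: (192393/25) × (60000/1001) = 461743200/1001 ≈ 461281.918 → 461282.
At 60 labels/s: frame 461282 → 02:08:08:02.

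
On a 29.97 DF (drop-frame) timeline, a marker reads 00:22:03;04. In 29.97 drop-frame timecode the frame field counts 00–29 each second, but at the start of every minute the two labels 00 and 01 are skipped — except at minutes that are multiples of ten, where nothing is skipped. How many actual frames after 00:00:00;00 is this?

As if non-drop at 30 labels/s: (0 × 3600 + 22 × 60 + 3) × 30 + 4 = 39694.
Minute boundaries passed: 22; those not divisible by 10: 22 − 2 = 20; dropped labels = 2 × 20 = 40.
Actual frame index = 39694 − 40 = 39654.

39654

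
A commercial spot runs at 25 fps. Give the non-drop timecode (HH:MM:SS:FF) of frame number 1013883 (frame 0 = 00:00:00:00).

1013883 ÷ 25 = 40555 full seconds, remainder 8 frames.
40555 s = 11 h 15 min 55 s.
Timecode: 11:15:55:08.

11:15:55:08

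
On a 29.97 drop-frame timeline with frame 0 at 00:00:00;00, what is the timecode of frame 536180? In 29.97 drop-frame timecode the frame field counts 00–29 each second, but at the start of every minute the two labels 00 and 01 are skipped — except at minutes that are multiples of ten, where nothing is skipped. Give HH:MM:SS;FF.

04:58:10;18

Ten DF minutes hold 17982 frames, so frame 536180 lies in block 29 (frames 521478–539459) with 14702 frames into that block.
The block's first minute is 1800 frames and the rest 1798 each; 14702 frames reaches minute 8, so 29 × 18 + 8 × 2 = 538 labels have been skipped so far.
Adding those back, label number 536180 + 538 = 536718 at 30 labels/s is 17890 s + 18 f = 4 h 58 min 10 s frame 18, i.e. 04:58:10;18.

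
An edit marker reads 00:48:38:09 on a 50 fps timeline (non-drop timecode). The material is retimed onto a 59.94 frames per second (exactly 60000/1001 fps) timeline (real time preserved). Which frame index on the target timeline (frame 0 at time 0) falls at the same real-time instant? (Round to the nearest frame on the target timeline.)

Source frame index: (0×3600 + 48×60 + 38) × 50 + 9 = 145909.
Real time: 145909 / (50) = 145909/50 s.
Target frame: (145909/50) × (60000/1001) = 175090800/1001 ≈ 174915.884 → 174916.

frame 174916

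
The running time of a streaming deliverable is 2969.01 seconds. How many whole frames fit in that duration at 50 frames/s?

Frames = 2969.01 × 50 = 296901/2 ≈ 148450.5000.
Complete frames: 148450.

148450 frames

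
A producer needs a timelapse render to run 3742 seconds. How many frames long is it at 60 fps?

224520 frames

Frames = 3742 × 60 = 224520.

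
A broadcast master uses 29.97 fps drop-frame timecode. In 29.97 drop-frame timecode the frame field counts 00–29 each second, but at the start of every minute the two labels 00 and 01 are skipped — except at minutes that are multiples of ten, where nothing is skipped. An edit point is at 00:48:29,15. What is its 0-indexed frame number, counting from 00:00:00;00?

Complete 10-minute blocks: 4, each 17982 frames → 71928.
Remaining 8 whole minutes in the current block: 1800 + 7 × 1798 = 14386 frames.
Within the current minute: 29 × 30 + 15 − 2 = 883 (labels ;00/;01 skipped at this minute). Total = 71928 + 14386 + 883 = 87197.

87197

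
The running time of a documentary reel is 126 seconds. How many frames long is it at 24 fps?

3024 frames

Frames = 126 × 24 = 3024.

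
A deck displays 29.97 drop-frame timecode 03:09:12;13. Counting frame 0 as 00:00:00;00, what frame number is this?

As if non-drop at 30 labels/s: (3 × 3600 + 9 × 60 + 12) × 30 + 13 = 340573.
Minute boundaries passed: 189; those not divisible by 10: 189 − 18 = 171; dropped labels = 2 × 171 = 342.
Actual frame index = 340573 − 342 = 340231.

340231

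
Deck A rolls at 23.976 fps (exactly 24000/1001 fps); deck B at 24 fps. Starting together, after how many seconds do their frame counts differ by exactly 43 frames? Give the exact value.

43043/24 seconds

The gap grows by |24 − 24000/1001| = 24/1001 frames per second.
Time for a 43-frame gap: 43 ÷ (24/1001) = 43043/24 s.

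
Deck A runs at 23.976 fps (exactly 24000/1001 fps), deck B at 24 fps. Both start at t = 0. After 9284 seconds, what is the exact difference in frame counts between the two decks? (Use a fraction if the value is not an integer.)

20256/91 frames

A emits 24000/1001 × 9284 = 20256000/91 frames; B emits 24 × 9284 = 222816.
Difference = 20256/91 frames (≈ 222.5934); B is ahead of A.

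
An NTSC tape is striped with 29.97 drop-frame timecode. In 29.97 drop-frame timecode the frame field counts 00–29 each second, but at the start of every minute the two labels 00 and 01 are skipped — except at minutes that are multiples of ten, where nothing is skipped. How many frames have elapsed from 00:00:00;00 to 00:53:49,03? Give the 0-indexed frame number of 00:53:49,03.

As if non-drop at 30 labels/s: (0 × 3600 + 53 × 60 + 49) × 30 + 3 = 96873.
Minute boundaries passed: 53; those not divisible by 10: 53 − 5 = 48; dropped labels = 2 × 48 = 96.
Actual frame index = 96873 − 96 = 96777.

96777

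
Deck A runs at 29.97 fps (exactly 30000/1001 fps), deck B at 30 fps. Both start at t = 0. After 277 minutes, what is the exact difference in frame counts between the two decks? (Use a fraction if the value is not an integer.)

498600/1001 frames

277 min = 16620 s.
A emits 30000/1001 × 16620 = 498600000/1001 frames; B emits 30 × 16620 = 498600.
Difference = 498600/1001 frames (≈ 498.1019); B is ahead of A.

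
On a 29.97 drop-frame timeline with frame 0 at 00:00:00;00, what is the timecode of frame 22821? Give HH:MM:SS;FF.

Ten DF minutes hold 17982 frames, so frame 22821 lies in block 1 (frames 17982–35963) with 4839 frames into that block.
The block's first minute is 1800 frames and the rest 1798 each; 4839 frames reaches minute 2, so 1 × 18 + 2 × 2 = 22 labels have been skipped so far.
Adding those back, label number 22821 + 22 = 22843 at 30 labels/s is 761 s + 13 f = 0 h 12 min 41 s frame 13, i.e. 00:12:41;13.

00:12:41;13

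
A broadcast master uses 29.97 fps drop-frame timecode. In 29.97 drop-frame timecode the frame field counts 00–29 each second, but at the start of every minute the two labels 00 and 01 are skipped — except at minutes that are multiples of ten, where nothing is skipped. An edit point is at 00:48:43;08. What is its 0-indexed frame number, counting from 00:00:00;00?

As if non-drop at 30 labels/s: (0 × 3600 + 48 × 60 + 43) × 30 + 8 = 87698.
Minute boundaries passed: 48; those not divisible by 10: 48 − 4 = 44; dropped labels = 2 × 44 = 88.
Actual frame index = 87698 − 88 = 87610.

87610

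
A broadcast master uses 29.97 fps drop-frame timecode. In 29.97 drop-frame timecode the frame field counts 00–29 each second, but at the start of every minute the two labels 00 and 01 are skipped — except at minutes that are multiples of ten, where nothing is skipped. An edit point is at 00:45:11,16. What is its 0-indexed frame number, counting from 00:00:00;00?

As if non-drop at 30 labels/s: (0 × 3600 + 45 × 60 + 11) × 30 + 16 = 81346.
Minute boundaries passed: 45; those not divisible by 10: 45 − 4 = 41; dropped labels = 2 × 41 = 82.
Actual frame index = 81346 − 82 = 81264.

81264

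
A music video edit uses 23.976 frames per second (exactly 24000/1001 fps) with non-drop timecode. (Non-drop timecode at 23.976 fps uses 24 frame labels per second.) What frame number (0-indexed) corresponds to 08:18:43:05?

718157

Total seconds to the label: (8 × 3600 + 18 × 60 + 43) = 29923.
Frame index = 29923 × 24 + 5 = 718157.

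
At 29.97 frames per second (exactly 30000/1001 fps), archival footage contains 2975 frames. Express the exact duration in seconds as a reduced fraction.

Running time = 2975 ÷ (30000/1001) = 2975 × 1001/30000 = 119119/1200 s.

119119/1200 seconds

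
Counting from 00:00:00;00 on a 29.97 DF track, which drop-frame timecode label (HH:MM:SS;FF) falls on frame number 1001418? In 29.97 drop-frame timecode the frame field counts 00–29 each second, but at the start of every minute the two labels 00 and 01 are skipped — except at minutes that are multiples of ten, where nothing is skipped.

Each 10-minute DF block holds 10 × 60 × 30 − 9 × 2 = 17982 frames. 1001418 ÷ 17982 → 55 full blocks, remainder 12408.
Within the partial block the first minute is 1800 frames and each further minute 1798, so 6 further minute boundaries passed. Total skipped labels = 18 × 55 + 2 × 6 = 1002.
Non-drop label index = 1001418 + 1002 = 1002420; at 30 labels/s that is 09:16:54:00, i.e. DF 09:16:54;00.

09:16:54;00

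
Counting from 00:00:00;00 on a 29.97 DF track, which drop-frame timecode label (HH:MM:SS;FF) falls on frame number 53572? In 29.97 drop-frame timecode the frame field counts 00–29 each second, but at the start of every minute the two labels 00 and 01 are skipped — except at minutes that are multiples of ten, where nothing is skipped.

Ten DF minutes hold 17982 frames, so frame 53572 lies in block 2 (frames 35964–53945) with 17608 frames into that block.
The block's first minute is 1800 frames and the rest 1798 each; 17608 frames reaches minute 9, so 2 × 18 + 9 × 2 = 54 labels have been skipped so far.
Adding those back, label number 53572 + 54 = 53626 at 30 labels/s is 1787 s + 16 f = 0 h 29 min 47 s frame 16, i.e. 00:29:47;16.

00:29:47;16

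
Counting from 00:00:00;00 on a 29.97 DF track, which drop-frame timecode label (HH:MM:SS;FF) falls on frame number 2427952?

Ten DF minutes hold 17982 frames, so frame 2427952 lies in block 135 (frames 2427570–2445551) with 382 frames into that block.
The block's first minute is 1800 frames and the rest 1798 each; 382 frames reaches minute 0, so 135 × 18 + 0 × 2 = 2430 labels have been skipped so far.
Adding those back, label number 2427952 + 2430 = 2430382 at 30 labels/s is 81012 s + 22 f = 22 h 30 min 12 s frame 22, i.e. 22:30:12;22.

22:30:12;22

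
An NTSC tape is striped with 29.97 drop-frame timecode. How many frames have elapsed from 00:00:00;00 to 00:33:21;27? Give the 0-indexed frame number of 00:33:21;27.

Complete 10-minute blocks: 3, each 17982 frames → 53946.
Remaining 3 whole minutes in the current block: 1800 + 2 × 1798 = 5396 frames.
Within the current minute: 21 × 30 + 27 − 2 = 655 (labels ;00/;01 skipped at this minute). Total = 53946 + 5396 + 655 = 59997.

59997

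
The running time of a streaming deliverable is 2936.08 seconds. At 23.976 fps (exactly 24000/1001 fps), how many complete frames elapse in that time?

Frames = 2936.08 × 24000/1001 = 10066560/143 ≈ 70395.5245.
Complete frames: 70395.

70395 frames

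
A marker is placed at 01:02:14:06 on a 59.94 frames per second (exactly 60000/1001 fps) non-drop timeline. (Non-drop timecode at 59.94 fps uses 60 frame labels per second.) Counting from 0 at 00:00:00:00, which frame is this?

Total seconds to the label: (1 × 3600 + 2 × 60 + 14) = 3734.
Frame index = 3734 × 60 + 6 = 224046.

frame 224046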